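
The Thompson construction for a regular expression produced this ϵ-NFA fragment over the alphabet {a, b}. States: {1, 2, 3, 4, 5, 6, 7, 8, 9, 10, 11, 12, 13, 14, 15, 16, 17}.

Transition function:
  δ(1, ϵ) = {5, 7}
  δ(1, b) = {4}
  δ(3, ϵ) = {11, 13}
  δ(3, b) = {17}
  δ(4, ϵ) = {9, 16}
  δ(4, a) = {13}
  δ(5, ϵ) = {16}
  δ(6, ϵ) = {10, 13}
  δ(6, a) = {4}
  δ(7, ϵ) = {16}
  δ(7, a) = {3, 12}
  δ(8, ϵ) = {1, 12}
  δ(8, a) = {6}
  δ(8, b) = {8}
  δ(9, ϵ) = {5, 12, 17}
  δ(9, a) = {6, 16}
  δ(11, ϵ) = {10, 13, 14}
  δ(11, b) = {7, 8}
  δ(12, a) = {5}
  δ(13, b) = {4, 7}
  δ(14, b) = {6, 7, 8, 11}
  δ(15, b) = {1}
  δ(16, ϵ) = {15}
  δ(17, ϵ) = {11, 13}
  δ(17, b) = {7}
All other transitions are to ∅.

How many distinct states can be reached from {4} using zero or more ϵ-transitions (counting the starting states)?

Start with {4}.
From 4 via ϵ: add 9, 16.
From 9 via ϵ: add 5, 12, 17.
From 16 via ϵ: add 15.
From 17 via ϵ: add 11, 13.
From 11 via ϵ: add 10, 14.
ϵ-closure = {4, 5, 9, 10, 11, 12, 13, 14, 15, 16, 17}, which has 11 states.

11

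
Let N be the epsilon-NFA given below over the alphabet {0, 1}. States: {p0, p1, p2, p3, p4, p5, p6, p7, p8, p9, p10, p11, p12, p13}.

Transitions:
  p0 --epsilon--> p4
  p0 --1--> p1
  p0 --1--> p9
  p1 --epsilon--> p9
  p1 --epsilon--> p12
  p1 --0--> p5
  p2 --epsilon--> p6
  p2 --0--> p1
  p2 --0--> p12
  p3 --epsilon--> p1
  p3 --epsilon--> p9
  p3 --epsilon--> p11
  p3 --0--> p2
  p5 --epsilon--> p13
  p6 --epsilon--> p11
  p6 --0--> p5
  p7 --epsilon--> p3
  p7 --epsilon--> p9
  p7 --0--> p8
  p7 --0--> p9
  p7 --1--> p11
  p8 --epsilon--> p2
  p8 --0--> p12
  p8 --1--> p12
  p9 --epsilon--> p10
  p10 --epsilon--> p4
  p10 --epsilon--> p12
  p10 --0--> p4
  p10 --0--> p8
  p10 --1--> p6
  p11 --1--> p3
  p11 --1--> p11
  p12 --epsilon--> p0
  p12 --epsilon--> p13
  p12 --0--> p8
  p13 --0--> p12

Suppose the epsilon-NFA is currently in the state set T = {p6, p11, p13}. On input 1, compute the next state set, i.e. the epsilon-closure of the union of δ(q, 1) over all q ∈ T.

p11 on 1 → {p3, p11}.
No 1-transition from p6, p13.
Union after reading 1: {p3, p11}.
Now take the epsilon-closure:
From p3 via epsilon: add p1, p9.
From p1 via epsilon: add p12.
From p9 via epsilon: add p10.
From p10 via epsilon: add p4.
From p12 via epsilon: add p0, p13.
No new states can be added; the closed set is {p0, p1, p3, p4, p9, p10, p11, p12, p13}.

{p0, p1, p3, p4, p9, p10, p11, p12, p13}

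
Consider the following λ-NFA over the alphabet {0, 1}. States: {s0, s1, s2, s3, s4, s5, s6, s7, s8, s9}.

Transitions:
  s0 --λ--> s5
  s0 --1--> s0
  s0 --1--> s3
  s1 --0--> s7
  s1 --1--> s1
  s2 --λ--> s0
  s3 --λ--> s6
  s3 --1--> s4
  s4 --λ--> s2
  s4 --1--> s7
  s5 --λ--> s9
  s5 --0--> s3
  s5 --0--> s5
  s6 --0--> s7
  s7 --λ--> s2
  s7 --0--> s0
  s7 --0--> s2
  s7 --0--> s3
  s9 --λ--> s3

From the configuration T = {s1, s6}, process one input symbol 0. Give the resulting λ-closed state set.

{s0, s2, s3, s5, s6, s7, s9}

s1 on 0 → {s7}.
s6 on 0 → {s7}.
Union after reading 0: {s7}.
Now take the λ-closure:
From s7 via λ: add s2.
From s2 via λ: add s0.
From s0 via λ: add s5.
From s5 via λ: add s9.
From s9 via λ: add s3.
From s3 via λ: add s6.
No new states can be added; the closed set is {s0, s2, s3, s5, s6, s7, s9}.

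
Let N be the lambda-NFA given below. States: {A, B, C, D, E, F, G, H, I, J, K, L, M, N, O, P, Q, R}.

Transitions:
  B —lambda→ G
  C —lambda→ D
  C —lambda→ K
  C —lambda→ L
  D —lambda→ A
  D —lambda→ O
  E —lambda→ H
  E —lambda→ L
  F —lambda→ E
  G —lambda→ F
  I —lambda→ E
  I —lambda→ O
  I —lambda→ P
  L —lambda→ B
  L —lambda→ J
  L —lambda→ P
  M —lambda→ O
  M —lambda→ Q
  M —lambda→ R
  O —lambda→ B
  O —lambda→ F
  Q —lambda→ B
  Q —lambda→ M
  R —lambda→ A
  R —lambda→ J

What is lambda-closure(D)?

Start with {D}.
From D via lambda: add A, O.
From O via lambda: add B, F.
From B via lambda: add G.
From F via lambda: add E.
From E via lambda: add H, L.
From L via lambda: add J, P.
No new states can be added; the closed set is {A, B, D, E, F, G, H, J, L, O, P}.

{A, B, D, E, F, G, H, J, L, O, P}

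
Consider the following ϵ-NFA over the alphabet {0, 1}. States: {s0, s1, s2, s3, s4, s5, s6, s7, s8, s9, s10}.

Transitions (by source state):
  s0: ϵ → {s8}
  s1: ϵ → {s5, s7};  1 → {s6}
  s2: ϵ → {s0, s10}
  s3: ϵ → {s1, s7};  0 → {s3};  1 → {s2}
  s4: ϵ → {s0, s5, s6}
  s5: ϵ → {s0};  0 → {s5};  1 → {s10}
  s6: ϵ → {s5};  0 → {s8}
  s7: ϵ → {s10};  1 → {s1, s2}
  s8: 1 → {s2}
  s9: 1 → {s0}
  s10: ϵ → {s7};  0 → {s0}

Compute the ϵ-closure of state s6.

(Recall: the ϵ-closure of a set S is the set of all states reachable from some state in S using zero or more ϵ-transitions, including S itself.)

{s0, s5, s6, s8}

Start with {s6}.
From s6 via ϵ: add s5.
From s5 via ϵ: add s0.
From s0 via ϵ: add s8.
No new states can be added; the closed set is {s0, s5, s6, s8}.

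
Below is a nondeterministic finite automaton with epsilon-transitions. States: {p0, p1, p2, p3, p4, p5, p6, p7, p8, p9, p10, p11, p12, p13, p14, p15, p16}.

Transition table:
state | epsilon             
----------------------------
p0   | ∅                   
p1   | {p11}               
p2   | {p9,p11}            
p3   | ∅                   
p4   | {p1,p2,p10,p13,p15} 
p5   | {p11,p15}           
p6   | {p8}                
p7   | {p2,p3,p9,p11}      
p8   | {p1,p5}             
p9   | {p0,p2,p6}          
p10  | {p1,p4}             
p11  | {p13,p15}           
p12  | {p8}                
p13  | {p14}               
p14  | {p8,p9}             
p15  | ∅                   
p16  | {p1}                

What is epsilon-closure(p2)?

Start with {p2}.
From p2 via epsilon: add p9, p11.
From p9 via epsilon: add p0, p6.
From p11 via epsilon: add p13, p15.
From p6 via epsilon: add p8.
From p13 via epsilon: add p14.
From p8 via epsilon: add p1, p5.
No new states can be added; the closed set is {p0, p1, p2, p5, p6, p8, p9, p11, p13, p14, p15}.

{p0, p1, p2, p5, p6, p8, p9, p11, p13, p14, p15}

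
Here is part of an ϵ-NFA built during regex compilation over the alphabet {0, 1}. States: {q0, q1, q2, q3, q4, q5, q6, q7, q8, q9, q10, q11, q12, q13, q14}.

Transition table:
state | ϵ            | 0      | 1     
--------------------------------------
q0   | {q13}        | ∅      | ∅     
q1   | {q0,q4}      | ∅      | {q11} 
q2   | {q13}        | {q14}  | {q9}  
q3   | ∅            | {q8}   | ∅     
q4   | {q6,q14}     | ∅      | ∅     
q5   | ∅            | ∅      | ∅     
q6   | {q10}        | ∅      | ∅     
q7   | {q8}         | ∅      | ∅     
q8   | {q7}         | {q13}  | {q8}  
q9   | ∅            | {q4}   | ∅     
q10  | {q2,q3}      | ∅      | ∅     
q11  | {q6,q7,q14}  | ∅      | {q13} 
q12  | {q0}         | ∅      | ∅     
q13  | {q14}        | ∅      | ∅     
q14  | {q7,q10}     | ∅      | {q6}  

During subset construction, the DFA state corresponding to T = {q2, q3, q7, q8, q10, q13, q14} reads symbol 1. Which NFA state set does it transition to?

q2 on 1 → {q9}.
q8 on 1 → {q8}.
q14 on 1 → {q6}.
No 1-transition from q3, q7, q10, q13.
Union after reading 1: {q6, q8, q9}.
Now take the ϵ-closure:
From q6 via ϵ: add q10.
From q8 via ϵ: add q7.
From q10 via ϵ: add q2, q3.
From q2 via ϵ: add q13.
From q13 via ϵ: add q14.
No new states can be added; the closed set is {q2, q3, q6, q7, q8, q9, q10, q13, q14}.

{q2, q3, q6, q7, q8, q9, q10, q13, q14}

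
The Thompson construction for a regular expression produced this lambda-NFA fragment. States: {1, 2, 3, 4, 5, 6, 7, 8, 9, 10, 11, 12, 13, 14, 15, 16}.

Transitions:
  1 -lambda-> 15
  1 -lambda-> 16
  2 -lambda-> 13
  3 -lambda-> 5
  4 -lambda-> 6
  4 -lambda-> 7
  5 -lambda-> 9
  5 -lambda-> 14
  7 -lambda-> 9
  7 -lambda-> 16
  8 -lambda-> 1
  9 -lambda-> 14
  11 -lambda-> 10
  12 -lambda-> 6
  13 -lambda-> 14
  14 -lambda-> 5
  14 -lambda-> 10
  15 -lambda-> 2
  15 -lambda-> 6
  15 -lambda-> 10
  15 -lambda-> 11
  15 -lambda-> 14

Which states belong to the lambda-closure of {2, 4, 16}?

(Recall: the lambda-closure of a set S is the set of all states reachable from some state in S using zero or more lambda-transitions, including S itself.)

Start with {2, 4, 16}.
From 2 via lambda: add 13.
From 4 via lambda: add 6, 7.
From 7 via lambda: add 9.
From 13 via lambda: add 14.
From 14 via lambda: add 5, 10.
No new states can be added; the closed set is {2, 4, 5, 6, 7, 9, 10, 13, 14, 16}.

{2, 4, 5, 6, 7, 9, 10, 13, 14, 16}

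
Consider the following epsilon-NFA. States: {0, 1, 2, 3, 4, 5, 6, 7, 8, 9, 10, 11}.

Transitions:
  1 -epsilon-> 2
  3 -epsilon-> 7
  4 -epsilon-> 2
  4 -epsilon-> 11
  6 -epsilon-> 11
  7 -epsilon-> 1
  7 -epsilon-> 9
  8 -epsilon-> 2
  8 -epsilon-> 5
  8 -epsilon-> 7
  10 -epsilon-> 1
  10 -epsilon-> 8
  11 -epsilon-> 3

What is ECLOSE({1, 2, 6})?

Start with {1, 2, 6}.
From 6 via epsilon: add 11.
From 11 via epsilon: add 3.
From 3 via epsilon: add 7.
From 7 via epsilon: add 9.
No new states can be added; the closed set is {1, 2, 3, 6, 7, 9, 11}.

{1, 2, 3, 6, 7, 9, 11}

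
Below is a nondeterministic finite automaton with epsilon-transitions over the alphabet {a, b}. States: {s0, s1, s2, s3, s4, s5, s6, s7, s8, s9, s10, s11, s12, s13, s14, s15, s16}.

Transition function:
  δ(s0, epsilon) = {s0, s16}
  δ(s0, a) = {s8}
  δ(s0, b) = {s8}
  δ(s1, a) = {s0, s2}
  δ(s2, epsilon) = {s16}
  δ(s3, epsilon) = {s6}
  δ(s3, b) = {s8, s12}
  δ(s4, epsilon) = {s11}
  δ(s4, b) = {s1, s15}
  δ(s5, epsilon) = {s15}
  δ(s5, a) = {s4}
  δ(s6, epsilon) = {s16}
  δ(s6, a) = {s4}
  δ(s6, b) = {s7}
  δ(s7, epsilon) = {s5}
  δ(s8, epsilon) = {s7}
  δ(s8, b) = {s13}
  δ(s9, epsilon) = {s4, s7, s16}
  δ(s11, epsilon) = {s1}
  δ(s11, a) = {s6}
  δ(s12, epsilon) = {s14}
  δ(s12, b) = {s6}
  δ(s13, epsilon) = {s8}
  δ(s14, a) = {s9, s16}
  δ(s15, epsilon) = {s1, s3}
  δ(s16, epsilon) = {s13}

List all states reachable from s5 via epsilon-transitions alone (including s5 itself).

Start with {s5}.
From s5 via epsilon: add s15.
From s15 via epsilon: add s1, s3.
From s3 via epsilon: add s6.
From s6 via epsilon: add s16.
From s16 via epsilon: add s13.
From s13 via epsilon: add s8.
From s8 via epsilon: add s7.
No new states can be added; the closed set is {s1, s3, s5, s6, s7, s8, s13, s15, s16}.

{s1, s3, s5, s6, s7, s8, s13, s15, s16}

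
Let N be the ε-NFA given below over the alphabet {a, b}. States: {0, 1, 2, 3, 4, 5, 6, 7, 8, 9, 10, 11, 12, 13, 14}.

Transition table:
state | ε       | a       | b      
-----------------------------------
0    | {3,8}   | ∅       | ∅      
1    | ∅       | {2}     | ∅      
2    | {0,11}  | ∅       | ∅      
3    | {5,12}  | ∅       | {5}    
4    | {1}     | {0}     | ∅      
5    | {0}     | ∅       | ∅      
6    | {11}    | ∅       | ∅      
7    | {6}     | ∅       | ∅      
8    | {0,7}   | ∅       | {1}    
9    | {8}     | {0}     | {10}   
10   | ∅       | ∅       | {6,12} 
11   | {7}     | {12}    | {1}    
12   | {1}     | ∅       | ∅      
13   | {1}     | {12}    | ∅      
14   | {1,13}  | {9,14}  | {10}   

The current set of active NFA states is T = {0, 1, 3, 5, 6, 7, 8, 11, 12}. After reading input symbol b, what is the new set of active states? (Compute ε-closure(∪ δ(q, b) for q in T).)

3 on b → {5}.
8 on b → {1}.
11 on b → {1}.
No b-transition from 0, 1, 5, 6, 7, 12.
Union after reading b: {1, 5}.
Now take the ε-closure:
From 5 via ε: add 0.
From 0 via ε: add 3, 8.
From 3 via ε: add 12.
From 8 via ε: add 7.
From 7 via ε: add 6.
From 6 via ε: add 11.
No new states can be added; the closed set is {0, 1, 3, 5, 6, 7, 8, 11, 12}.

{0, 1, 3, 5, 6, 7, 8, 11, 12}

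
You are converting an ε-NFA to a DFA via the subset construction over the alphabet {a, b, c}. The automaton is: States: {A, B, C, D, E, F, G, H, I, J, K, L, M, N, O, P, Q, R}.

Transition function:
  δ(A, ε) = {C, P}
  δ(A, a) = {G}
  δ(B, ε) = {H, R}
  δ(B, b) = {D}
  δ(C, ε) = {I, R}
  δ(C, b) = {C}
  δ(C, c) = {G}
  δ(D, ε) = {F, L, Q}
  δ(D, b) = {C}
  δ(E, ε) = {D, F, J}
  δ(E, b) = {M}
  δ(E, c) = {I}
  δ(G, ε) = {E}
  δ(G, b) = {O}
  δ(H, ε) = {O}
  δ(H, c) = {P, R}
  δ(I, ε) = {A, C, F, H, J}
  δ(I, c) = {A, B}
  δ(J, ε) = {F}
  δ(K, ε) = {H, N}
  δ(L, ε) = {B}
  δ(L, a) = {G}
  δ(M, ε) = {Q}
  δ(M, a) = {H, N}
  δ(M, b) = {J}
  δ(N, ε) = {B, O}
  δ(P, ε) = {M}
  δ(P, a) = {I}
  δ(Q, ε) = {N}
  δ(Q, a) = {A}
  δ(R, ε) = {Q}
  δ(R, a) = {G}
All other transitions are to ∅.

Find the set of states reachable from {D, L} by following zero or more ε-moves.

{B, D, F, H, L, N, O, Q, R}

Start with {D, L}.
From D via ε: add F, Q.
From L via ε: add B.
From B via ε: add H, R.
From Q via ε: add N.
From H via ε: add O.
No new states can be added; the closed set is {B, D, F, H, L, N, O, Q, R}.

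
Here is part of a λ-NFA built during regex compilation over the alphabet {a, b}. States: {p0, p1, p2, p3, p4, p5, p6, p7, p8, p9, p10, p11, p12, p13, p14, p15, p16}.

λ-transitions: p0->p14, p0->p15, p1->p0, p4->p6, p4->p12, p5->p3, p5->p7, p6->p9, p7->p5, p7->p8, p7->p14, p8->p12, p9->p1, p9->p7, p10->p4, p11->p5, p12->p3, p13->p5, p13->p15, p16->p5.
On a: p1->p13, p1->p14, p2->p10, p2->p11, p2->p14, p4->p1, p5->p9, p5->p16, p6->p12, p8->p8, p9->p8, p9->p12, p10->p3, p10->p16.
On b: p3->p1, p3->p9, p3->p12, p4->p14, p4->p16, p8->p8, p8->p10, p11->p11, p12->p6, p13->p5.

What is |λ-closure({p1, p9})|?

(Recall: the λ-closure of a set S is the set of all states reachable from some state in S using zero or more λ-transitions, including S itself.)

Start with {p1, p9}.
From p1 via λ: add p0.
From p9 via λ: add p7.
From p0 via λ: add p14, p15.
From p7 via λ: add p5, p8.
From p5 via λ: add p3.
From p8 via λ: add p12.
λ-closure = {p0, p1, p3, p5, p7, p8, p9, p12, p14, p15}, which has 10 states.

10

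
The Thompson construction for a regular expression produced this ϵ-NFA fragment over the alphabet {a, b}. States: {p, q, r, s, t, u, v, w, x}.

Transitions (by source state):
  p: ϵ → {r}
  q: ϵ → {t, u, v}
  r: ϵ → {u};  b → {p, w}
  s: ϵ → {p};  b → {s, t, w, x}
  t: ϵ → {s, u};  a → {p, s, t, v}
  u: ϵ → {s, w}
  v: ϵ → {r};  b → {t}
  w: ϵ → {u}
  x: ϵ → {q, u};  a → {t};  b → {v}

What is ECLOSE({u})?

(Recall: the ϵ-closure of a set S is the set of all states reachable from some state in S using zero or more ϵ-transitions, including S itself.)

{p, r, s, u, w}

Start with {u}.
From u via ϵ: add s, w.
From s via ϵ: add p.
From p via ϵ: add r.
No new states can be added; the closed set is {p, r, s, u, w}.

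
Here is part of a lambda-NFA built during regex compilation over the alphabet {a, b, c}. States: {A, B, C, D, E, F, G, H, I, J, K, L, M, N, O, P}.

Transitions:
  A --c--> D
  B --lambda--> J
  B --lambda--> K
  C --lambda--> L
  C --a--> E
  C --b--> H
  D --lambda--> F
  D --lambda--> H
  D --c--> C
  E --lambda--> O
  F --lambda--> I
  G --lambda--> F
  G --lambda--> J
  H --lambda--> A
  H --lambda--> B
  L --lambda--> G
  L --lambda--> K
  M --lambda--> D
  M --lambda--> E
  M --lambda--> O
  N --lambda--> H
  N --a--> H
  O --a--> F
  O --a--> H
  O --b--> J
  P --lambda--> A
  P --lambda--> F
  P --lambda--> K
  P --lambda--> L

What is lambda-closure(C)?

Start with {C}.
From C via lambda: add L.
From L via lambda: add G, K.
From G via lambda: add F, J.
From F via lambda: add I.
No new states can be added; the closed set is {C, F, G, I, J, K, L}.

{C, F, G, I, J, K, L}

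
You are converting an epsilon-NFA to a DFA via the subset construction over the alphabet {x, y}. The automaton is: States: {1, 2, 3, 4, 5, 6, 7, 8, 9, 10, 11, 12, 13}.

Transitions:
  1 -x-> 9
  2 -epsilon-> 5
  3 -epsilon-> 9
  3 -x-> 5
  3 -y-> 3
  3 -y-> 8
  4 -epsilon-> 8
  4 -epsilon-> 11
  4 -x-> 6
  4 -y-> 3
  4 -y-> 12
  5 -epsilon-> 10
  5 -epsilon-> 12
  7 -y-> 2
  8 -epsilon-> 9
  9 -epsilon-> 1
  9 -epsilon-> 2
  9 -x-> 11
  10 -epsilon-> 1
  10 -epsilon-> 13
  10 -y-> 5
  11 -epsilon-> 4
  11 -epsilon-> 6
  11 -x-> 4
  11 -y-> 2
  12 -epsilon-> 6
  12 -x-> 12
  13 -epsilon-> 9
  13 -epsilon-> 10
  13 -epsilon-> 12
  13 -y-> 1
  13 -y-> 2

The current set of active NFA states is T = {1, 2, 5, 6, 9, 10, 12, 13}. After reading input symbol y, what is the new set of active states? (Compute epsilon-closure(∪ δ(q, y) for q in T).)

{1, 2, 5, 6, 9, 10, 12, 13}

10 on y → {5}.
13 on y → {1, 2}.
No y-transition from 1, 2, 5, 6, 9, 12.
Union after reading y: {1, 2, 5}.
Now take the epsilon-closure:
From 5 via epsilon: add 10, 12.
From 10 via epsilon: add 13.
From 12 via epsilon: add 6.
From 13 via epsilon: add 9.
No new states can be added; the closed set is {1, 2, 5, 6, 9, 10, 12, 13}.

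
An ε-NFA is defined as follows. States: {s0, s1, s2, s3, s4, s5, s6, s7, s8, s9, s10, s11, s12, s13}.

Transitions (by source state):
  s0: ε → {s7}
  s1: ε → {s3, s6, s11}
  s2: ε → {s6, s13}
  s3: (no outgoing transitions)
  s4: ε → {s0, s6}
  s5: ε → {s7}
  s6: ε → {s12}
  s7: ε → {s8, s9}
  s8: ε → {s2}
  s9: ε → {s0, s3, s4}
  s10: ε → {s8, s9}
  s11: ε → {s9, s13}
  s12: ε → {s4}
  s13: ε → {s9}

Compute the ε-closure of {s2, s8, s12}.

{s0, s2, s3, s4, s6, s7, s8, s9, s12, s13}

Start with {s2, s8, s12}.
From s2 via ε: add s6, s13.
From s12 via ε: add s4.
From s4 via ε: add s0.
From s13 via ε: add s9.
From s0 via ε: add s7.
From s9 via ε: add s3.
No new states can be added; the closed set is {s0, s2, s3, s4, s6, s7, s8, s9, s12, s13}.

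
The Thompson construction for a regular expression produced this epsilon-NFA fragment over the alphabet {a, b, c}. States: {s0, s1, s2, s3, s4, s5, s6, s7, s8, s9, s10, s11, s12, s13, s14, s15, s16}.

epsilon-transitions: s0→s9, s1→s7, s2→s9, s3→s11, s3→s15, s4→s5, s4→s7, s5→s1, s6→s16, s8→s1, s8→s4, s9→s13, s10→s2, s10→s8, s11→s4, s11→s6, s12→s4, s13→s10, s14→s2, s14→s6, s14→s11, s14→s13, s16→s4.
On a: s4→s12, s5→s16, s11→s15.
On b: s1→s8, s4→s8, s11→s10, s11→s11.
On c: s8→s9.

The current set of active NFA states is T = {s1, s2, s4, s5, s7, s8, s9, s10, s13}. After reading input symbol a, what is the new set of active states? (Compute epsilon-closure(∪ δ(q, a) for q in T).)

s4 on a → {s12}.
s5 on a → {s16}.
No a-transition from s1, s2, s7, s8, s9, s10, s13.
Union after reading a: {s12, s16}.
Now take the epsilon-closure:
From s12 via epsilon: add s4.
From s4 via epsilon: add s5, s7.
From s5 via epsilon: add s1.
No new states can be added; the closed set is {s1, s4, s5, s7, s12, s16}.

{s1, s4, s5, s7, s12, s16}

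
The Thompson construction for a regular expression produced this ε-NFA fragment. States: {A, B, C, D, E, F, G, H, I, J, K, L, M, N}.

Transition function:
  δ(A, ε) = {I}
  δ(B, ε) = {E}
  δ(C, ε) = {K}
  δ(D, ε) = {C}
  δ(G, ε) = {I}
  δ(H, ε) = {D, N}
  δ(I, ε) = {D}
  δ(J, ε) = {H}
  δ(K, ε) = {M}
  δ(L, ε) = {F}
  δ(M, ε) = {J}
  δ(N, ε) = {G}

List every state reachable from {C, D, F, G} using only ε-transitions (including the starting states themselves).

{C, D, F, G, H, I, J, K, M, N}

Start with {C, D, F, G}.
From C via ε: add K.
From G via ε: add I.
From K via ε: add M.
From M via ε: add J.
From J via ε: add H.
From H via ε: add N.
No new states can be added; the closed set is {C, D, F, G, H, I, J, K, M, N}.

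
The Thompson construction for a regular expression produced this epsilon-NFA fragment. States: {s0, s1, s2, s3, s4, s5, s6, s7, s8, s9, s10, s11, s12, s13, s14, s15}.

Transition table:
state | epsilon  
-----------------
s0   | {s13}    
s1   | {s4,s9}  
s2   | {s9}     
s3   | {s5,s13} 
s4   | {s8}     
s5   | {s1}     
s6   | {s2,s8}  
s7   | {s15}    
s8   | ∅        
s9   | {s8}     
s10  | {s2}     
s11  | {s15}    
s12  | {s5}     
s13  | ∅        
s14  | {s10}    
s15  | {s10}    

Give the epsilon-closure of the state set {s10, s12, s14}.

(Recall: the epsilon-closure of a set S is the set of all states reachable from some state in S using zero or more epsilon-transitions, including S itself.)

Start with {s10, s12, s14}.
From s10 via epsilon: add s2.
From s12 via epsilon: add s5.
From s2 via epsilon: add s9.
From s5 via epsilon: add s1.
From s1 via epsilon: add s4.
From s9 via epsilon: add s8.
No new states can be added; the closed set is {s1, s2, s4, s5, s8, s9, s10, s12, s14}.

{s1, s2, s4, s5, s8, s9, s10, s12, s14}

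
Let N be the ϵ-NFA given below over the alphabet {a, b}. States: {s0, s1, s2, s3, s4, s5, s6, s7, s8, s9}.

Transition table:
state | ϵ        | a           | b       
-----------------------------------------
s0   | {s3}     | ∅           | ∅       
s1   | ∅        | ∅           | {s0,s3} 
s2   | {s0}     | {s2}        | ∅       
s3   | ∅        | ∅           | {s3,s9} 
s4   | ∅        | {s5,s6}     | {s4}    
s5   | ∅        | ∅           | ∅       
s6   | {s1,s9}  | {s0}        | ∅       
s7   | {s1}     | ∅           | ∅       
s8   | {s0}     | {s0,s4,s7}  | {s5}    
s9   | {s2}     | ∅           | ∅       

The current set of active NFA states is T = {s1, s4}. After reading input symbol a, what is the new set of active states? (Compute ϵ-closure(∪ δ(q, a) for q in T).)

s4 on a → {s5, s6}.
No a-transition from s1.
Union after reading a: {s5, s6}.
Now take the ϵ-closure:
From s6 via ϵ: add s1, s9.
From s9 via ϵ: add s2.
From s2 via ϵ: add s0.
From s0 via ϵ: add s3.
No new states can be added; the closed set is {s0, s1, s2, s3, s5, s6, s9}.

{s0, s1, s2, s3, s5, s6, s9}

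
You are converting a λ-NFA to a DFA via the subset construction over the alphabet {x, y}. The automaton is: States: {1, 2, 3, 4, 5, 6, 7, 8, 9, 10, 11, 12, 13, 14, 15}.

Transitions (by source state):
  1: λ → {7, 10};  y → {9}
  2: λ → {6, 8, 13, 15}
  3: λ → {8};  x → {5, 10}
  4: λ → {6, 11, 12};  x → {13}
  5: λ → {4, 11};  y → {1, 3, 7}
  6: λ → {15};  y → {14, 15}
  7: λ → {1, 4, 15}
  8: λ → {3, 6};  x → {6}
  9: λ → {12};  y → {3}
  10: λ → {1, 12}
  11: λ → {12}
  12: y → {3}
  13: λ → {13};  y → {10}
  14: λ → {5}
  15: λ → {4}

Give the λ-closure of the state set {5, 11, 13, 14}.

Start with {5, 11, 13, 14}.
From 5 via λ: add 4.
From 11 via λ: add 12.
From 4 via λ: add 6.
From 6 via λ: add 15.
No new states can be added; the closed set is {4, 5, 6, 11, 12, 13, 14, 15}.

{4, 5, 6, 11, 12, 13, 14, 15}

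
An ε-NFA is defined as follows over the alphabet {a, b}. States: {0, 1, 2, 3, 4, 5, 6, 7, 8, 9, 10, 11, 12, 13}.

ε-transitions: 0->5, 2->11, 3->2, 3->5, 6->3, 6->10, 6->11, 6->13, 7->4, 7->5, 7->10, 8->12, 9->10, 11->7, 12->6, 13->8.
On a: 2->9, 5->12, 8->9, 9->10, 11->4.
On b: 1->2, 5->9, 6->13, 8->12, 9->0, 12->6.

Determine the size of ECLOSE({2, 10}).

Start with {2, 10}.
From 2 via ε: add 11.
From 11 via ε: add 7.
From 7 via ε: add 4, 5.
ε-closure = {2, 4, 5, 7, 10, 11}, which has 6 states.

6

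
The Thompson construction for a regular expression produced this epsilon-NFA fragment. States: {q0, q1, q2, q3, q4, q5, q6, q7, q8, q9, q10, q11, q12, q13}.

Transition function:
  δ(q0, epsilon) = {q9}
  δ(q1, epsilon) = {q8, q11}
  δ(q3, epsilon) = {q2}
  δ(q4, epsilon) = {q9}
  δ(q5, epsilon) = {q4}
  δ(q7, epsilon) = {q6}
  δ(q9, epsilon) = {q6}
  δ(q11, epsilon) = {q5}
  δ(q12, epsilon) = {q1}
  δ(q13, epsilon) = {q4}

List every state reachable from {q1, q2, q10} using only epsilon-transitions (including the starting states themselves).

{q1, q2, q4, q5, q6, q8, q9, q10, q11}

Start with {q1, q2, q10}.
From q1 via epsilon: add q8, q11.
From q11 via epsilon: add q5.
From q5 via epsilon: add q4.
From q4 via epsilon: add q9.
From q9 via epsilon: add q6.
No new states can be added; the closed set is {q1, q2, q4, q5, q6, q8, q9, q10, q11}.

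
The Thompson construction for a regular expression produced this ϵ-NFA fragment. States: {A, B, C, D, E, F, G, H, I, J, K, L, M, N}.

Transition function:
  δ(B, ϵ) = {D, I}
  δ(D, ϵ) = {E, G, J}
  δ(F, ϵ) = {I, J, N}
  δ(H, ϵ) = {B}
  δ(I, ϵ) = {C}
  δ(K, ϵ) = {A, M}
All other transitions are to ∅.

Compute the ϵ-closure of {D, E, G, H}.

{B, C, D, E, G, H, I, J}

Start with {D, E, G, H}.
From D via ϵ: add J.
From H via ϵ: add B.
From B via ϵ: add I.
From I via ϵ: add C.
No new states can be added; the closed set is {B, C, D, E, G, H, I, J}.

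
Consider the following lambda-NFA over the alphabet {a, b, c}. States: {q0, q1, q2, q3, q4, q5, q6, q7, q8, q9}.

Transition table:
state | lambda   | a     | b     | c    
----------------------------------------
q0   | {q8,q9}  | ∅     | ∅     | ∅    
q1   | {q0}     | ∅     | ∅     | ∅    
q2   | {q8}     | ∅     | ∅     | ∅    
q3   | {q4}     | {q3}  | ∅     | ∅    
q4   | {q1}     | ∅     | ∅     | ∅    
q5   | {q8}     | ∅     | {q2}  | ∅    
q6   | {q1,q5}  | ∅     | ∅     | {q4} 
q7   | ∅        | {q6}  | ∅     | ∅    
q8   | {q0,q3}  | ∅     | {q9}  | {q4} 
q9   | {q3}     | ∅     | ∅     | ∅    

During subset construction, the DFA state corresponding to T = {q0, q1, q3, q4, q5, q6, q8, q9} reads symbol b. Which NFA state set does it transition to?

{q0, q1, q2, q3, q4, q8, q9}

q5 on b → {q2}.
q8 on b → {q9}.
No b-transition from q0, q1, q3, q4, q6, q9.
Union after reading b: {q2, q9}.
Now take the lambda-closure:
From q2 via lambda: add q8.
From q9 via lambda: add q3.
From q3 via lambda: add q4.
From q8 via lambda: add q0.
From q4 via lambda: add q1.
No new states can be added; the closed set is {q0, q1, q2, q3, q4, q8, q9}.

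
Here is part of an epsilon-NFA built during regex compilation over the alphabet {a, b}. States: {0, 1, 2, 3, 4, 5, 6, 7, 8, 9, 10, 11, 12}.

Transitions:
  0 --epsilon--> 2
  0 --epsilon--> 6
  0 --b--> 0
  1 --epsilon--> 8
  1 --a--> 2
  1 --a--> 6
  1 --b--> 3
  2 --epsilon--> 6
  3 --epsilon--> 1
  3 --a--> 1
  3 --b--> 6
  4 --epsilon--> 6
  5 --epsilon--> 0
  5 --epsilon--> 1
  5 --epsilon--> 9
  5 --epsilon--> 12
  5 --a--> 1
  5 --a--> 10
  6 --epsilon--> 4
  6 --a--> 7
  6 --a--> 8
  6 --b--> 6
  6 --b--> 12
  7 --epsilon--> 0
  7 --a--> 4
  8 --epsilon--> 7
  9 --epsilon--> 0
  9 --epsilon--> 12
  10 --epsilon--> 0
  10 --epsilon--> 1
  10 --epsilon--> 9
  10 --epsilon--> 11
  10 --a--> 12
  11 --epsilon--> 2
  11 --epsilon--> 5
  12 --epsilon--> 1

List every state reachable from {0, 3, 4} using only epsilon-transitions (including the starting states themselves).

{0, 1, 2, 3, 4, 6, 7, 8}

Start with {0, 3, 4}.
From 0 via epsilon: add 2, 6.
From 3 via epsilon: add 1.
From 1 via epsilon: add 8.
From 8 via epsilon: add 7.
No new states can be added; the closed set is {0, 1, 2, 3, 4, 6, 7, 8}.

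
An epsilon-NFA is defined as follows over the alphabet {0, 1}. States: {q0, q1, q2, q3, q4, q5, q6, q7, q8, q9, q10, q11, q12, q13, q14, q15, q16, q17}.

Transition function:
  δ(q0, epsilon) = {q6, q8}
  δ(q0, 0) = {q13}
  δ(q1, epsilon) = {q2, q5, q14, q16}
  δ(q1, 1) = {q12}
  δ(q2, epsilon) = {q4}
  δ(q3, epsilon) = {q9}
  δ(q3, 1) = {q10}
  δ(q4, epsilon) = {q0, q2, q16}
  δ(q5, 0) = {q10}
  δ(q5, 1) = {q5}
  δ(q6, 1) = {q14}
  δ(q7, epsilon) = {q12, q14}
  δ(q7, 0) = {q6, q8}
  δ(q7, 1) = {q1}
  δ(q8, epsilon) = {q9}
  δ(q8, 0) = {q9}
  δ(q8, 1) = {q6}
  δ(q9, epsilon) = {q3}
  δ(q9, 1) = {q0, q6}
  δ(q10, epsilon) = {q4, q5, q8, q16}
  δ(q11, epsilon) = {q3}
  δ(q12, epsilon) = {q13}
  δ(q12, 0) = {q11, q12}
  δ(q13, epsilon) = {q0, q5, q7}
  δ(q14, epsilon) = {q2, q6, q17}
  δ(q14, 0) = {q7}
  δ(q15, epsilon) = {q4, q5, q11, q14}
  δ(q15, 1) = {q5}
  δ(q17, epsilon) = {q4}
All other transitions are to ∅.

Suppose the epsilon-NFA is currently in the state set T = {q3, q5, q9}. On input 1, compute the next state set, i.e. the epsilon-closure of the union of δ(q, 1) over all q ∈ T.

{q0, q2, q3, q4, q5, q6, q8, q9, q10, q16}

q3 on 1 → {q10}.
q5 on 1 → {q5}.
q9 on 1 → {q0, q6}.
Union after reading 1: {q0, q5, q6, q10}.
Now take the epsilon-closure:
From q0 via epsilon: add q8.
From q10 via epsilon: add q4, q16.
From q4 via epsilon: add q2.
From q8 via epsilon: add q9.
From q9 via epsilon: add q3.
No new states can be added; the closed set is {q0, q2, q3, q4, q5, q6, q8, q9, q10, q16}.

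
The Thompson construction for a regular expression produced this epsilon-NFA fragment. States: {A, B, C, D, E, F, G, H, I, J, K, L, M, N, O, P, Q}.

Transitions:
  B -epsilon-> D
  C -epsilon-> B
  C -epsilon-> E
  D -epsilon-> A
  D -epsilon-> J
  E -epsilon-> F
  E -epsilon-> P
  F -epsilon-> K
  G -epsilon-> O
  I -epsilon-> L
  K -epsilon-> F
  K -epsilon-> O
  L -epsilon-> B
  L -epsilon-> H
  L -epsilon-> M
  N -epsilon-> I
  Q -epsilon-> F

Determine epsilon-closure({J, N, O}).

Start with {J, N, O}.
From N via epsilon: add I.
From I via epsilon: add L.
From L via epsilon: add B, H, M.
From B via epsilon: add D.
From D via epsilon: add A.
No new states can be added; the closed set is {A, B, D, H, I, J, L, M, N, O}.

{A, B, D, H, I, J, L, M, N, O}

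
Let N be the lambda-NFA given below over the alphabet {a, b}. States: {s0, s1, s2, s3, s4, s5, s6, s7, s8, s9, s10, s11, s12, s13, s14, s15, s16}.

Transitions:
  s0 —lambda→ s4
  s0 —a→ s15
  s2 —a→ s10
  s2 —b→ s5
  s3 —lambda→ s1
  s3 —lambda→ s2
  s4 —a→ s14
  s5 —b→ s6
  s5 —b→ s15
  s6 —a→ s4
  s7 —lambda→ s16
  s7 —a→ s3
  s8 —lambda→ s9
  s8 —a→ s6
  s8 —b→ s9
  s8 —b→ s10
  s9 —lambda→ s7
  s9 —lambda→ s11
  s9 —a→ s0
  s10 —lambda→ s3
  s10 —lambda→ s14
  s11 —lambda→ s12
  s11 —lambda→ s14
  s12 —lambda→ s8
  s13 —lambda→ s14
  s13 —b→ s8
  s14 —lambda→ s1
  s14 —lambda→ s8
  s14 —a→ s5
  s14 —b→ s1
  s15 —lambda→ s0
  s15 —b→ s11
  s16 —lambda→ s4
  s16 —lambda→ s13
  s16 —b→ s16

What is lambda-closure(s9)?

Start with {s9}.
From s9 via lambda: add s7, s11.
From s7 via lambda: add s16.
From s11 via lambda: add s12, s14.
From s12 via lambda: add s8.
From s14 via lambda: add s1.
From s16 via lambda: add s4, s13.
No new states can be added; the closed set is {s1, s4, s7, s8, s9, s11, s12, s13, s14, s16}.

{s1, s4, s7, s8, s9, s11, s12, s13, s14, s16}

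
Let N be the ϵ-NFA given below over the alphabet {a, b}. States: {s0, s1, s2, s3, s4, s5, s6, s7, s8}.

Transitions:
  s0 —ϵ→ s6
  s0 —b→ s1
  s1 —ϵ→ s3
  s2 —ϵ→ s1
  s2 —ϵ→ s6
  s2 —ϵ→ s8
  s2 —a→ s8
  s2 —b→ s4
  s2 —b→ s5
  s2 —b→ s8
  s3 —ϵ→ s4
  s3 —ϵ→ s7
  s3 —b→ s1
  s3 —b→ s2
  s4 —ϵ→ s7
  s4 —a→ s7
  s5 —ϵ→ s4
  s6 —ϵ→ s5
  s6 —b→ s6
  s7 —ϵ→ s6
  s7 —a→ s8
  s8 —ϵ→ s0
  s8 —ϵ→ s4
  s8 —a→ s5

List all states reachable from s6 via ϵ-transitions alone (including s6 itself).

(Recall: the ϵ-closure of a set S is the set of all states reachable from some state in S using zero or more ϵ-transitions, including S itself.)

Start with {s6}.
From s6 via ϵ: add s5.
From s5 via ϵ: add s4.
From s4 via ϵ: add s7.
No new states can be added; the closed set is {s4, s5, s6, s7}.

{s4, s5, s6, s7}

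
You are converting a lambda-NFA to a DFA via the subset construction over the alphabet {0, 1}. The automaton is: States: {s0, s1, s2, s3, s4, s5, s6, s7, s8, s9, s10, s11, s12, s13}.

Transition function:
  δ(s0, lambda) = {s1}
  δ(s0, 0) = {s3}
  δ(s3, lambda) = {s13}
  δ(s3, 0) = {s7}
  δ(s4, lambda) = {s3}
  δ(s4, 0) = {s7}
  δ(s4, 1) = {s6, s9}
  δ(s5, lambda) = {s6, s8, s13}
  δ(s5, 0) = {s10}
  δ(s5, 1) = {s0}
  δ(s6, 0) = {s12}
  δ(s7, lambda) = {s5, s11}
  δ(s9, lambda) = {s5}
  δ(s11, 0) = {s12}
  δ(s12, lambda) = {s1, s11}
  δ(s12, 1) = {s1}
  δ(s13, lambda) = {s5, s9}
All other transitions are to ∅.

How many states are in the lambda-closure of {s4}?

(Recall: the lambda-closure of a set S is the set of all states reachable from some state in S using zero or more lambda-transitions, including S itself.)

7

Start with {s4}.
From s4 via lambda: add s3.
From s3 via lambda: add s13.
From s13 via lambda: add s5, s9.
From s5 via lambda: add s6, s8.
lambda-closure = {s3, s4, s5, s6, s8, s9, s13}, which has 7 states.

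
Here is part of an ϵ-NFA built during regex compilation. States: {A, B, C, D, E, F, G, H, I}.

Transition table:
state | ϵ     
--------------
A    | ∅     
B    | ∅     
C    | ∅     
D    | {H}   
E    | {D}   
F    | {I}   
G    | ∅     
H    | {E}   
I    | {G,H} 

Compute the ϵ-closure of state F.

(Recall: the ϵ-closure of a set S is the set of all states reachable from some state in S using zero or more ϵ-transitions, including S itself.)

{D, E, F, G, H, I}

Start with {F}.
From F via ϵ: add I.
From I via ϵ: add G, H.
From H via ϵ: add E.
From E via ϵ: add D.
No new states can be added; the closed set is {D, E, F, G, H, I}.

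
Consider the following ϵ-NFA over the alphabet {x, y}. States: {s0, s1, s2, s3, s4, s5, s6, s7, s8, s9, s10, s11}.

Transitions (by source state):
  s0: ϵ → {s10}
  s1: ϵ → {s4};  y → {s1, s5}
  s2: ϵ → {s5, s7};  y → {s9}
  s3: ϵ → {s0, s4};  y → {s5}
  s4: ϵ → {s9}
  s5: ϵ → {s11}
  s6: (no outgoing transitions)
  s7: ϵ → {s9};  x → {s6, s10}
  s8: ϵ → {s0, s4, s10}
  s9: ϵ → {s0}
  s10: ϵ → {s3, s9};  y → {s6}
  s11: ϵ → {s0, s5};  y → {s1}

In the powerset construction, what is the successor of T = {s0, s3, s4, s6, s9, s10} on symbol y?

{s0, s3, s4, s5, s6, s9, s10, s11}

s3 on y → {s5}.
s10 on y → {s6}.
No y-transition from s0, s4, s6, s9.
Union after reading y: {s5, s6}.
Now take the ϵ-closure:
From s5 via ϵ: add s11.
From s11 via ϵ: add s0.
From s0 via ϵ: add s10.
From s10 via ϵ: add s3, s9.
From s3 via ϵ: add s4.
No new states can be added; the closed set is {s0, s3, s4, s5, s6, s9, s10, s11}.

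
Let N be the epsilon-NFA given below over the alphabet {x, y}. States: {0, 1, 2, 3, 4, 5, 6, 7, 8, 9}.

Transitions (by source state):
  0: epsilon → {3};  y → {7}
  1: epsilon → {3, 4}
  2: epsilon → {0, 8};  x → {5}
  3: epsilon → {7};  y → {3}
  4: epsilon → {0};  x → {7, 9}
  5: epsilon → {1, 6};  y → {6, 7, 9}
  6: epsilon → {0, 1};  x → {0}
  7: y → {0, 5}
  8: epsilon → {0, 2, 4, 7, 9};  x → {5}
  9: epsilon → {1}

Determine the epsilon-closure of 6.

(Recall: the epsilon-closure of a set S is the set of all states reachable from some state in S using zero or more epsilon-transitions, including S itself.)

{0, 1, 3, 4, 6, 7}

Start with {6}.
From 6 via epsilon: add 0, 1.
From 0 via epsilon: add 3.
From 1 via epsilon: add 4.
From 3 via epsilon: add 7.
No new states can be added; the closed set is {0, 1, 3, 4, 6, 7}.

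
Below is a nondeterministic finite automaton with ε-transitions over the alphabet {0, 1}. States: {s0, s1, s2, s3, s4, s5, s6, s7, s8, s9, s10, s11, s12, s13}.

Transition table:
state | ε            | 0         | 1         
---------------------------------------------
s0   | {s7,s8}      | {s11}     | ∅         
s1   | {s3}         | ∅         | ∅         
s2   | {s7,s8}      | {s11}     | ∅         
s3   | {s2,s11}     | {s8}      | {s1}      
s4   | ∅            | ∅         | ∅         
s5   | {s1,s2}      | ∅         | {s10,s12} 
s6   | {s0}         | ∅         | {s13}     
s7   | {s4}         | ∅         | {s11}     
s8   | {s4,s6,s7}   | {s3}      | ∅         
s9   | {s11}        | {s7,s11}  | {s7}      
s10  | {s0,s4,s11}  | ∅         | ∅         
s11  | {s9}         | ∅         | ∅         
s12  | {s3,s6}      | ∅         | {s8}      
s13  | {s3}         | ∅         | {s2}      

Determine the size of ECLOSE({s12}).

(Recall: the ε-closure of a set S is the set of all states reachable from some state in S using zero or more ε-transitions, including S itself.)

10

Start with {s12}.
From s12 via ε: add s3, s6.
From s3 via ε: add s2, s11.
From s6 via ε: add s0.
From s0 via ε: add s7, s8.
From s11 via ε: add s9.
From s7 via ε: add s4.
ε-closure = {s0, s2, s3, s4, s6, s7, s8, s9, s11, s12}, which has 10 states.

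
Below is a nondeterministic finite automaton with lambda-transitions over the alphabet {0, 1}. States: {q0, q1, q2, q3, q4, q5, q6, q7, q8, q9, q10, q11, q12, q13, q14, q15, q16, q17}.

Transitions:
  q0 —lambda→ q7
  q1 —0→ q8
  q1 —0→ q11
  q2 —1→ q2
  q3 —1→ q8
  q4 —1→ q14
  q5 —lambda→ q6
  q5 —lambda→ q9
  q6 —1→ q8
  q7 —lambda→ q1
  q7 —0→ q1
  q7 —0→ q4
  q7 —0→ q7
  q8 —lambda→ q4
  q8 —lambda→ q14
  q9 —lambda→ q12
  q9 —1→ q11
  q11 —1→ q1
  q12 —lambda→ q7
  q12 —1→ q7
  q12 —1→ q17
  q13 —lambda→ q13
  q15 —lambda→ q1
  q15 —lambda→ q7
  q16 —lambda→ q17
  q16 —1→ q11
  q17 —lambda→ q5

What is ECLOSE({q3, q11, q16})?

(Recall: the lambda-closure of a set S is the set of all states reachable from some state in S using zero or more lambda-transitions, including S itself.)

{q1, q3, q5, q6, q7, q9, q11, q12, q16, q17}

Start with {q3, q11, q16}.
From q16 via lambda: add q17.
From q17 via lambda: add q5.
From q5 via lambda: add q6, q9.
From q9 via lambda: add q12.
From q12 via lambda: add q7.
From q7 via lambda: add q1.
No new states can be added; the closed set is {q1, q3, q5, q6, q7, q9, q11, q12, q16, q17}.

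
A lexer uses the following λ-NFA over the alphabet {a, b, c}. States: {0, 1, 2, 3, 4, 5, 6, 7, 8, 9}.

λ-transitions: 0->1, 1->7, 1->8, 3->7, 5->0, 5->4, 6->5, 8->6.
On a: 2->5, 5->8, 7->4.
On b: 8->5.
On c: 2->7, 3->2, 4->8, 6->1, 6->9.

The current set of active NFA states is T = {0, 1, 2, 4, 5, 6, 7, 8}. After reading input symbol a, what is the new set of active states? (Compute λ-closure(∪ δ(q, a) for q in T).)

{0, 1, 4, 5, 6, 7, 8}

2 on a → {5}.
5 on a → {8}.
7 on a → {4}.
No a-transition from 0, 1, 4, 6, 8.
Union after reading a: {4, 5, 8}.
Now take the λ-closure:
From 5 via λ: add 0.
From 8 via λ: add 6.
From 0 via λ: add 1.
From 1 via λ: add 7.
No new states can be added; the closed set is {0, 1, 4, 5, 6, 7, 8}.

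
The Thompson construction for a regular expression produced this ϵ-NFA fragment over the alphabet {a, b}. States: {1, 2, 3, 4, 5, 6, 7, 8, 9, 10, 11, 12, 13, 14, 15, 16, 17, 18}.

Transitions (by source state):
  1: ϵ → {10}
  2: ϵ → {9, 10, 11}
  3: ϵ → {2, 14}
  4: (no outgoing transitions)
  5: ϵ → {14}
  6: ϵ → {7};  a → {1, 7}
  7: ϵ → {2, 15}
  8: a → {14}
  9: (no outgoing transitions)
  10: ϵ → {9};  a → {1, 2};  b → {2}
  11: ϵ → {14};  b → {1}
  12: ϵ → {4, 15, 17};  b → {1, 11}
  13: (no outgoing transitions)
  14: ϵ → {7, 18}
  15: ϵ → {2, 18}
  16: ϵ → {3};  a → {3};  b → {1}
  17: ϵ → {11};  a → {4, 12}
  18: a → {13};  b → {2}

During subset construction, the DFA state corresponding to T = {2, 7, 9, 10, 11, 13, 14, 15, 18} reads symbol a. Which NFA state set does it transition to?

10 on a → {1, 2}.
18 on a → {13}.
No a-transition from 2, 7, 9, 11, 13, 14, 15.
Union after reading a: {1, 2, 13}.
Now take the ϵ-closure:
From 1 via ϵ: add 10.
From 2 via ϵ: add 9, 11.
From 11 via ϵ: add 14.
From 14 via ϵ: add 7, 18.
From 7 via ϵ: add 15.
No new states can be added; the closed set is {1, 2, 7, 9, 10, 11, 13, 14, 15, 18}.

{1, 2, 7, 9, 10, 11, 13, 14, 15, 18}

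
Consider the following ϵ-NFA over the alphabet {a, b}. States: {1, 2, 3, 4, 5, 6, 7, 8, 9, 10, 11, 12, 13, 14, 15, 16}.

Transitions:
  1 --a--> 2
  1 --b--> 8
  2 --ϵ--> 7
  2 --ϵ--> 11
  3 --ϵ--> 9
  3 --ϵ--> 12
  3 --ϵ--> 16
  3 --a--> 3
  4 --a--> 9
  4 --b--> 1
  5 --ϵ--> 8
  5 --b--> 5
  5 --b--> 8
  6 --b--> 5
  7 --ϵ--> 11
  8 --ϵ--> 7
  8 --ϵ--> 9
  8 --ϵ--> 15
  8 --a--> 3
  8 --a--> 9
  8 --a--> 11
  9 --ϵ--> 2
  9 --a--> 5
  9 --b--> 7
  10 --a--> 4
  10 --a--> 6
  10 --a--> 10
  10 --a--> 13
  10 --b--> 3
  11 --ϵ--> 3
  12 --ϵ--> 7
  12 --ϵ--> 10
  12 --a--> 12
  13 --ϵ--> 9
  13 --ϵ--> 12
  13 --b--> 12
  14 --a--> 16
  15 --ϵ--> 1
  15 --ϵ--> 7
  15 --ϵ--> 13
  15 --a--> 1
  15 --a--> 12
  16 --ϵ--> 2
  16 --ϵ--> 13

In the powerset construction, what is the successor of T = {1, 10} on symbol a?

1 on a → {2}.
10 on a → {4, 6, 10, 13}.
Union after reading a: {2, 4, 6, 10, 13}.
Now take the ϵ-closure:
From 2 via ϵ: add 7, 11.
From 13 via ϵ: add 9, 12.
From 11 via ϵ: add 3.
From 3 via ϵ: add 16.
No new states can be added; the closed set is {2, 3, 4, 6, 7, 9, 10, 11, 12, 13, 16}.

{2, 3, 4, 6, 7, 9, 10, 11, 12, 13, 16}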